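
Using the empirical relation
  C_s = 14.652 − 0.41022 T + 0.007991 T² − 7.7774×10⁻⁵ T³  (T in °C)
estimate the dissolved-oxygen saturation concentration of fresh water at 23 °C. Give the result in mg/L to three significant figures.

C_s = 14.652 − 0.41022×23 + 0.007991×23² − 7.7774×10⁻⁵×23³ = 8.498 mg/L.

C_s ≈ 8.50 mg/L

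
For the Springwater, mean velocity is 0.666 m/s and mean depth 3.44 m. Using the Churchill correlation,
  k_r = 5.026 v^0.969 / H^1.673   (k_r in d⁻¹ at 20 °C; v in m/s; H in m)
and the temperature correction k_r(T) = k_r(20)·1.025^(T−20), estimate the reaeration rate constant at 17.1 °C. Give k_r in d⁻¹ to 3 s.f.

k_r(20) = 5.026 × 0.666^0.969 / 3.44^1.673 = 5.026 × 0.6744 / 7.901 = 0.4290 d⁻¹.
k_r(17.1) = 0.4290 × 1.025^(17.1−20) = 0.4290 × 0.9309 = 0.3994 d⁻¹.

k_r ≈ 0.399 d⁻¹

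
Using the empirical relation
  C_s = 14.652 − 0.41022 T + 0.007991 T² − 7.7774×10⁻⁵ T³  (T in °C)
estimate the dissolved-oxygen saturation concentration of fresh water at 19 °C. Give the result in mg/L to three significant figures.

C_s = 14.652 − 0.41022×19 + 0.007991×19² − 7.7774×10⁻⁵×19³ = 9.209 mg/L.

C_s ≈ 9.21 mg/L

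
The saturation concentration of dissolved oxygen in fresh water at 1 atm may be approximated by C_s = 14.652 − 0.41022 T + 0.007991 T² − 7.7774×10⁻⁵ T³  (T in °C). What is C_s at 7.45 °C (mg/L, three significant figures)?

C_s = 14.652 − 0.41022×7.45 + 0.007991×7.45² − 7.7774×10⁻⁵×7.45³ = 12.01 mg/L.

C_s ≈ 12.0 mg/L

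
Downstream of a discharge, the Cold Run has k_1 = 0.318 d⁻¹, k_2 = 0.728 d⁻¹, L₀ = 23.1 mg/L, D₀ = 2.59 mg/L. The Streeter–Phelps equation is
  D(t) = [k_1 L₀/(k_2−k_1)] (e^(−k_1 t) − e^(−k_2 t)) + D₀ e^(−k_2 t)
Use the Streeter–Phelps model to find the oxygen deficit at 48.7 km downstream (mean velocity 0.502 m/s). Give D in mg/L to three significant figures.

Travel time t = x/v = 48.7 km / (0.502 m/s) = 48700 m / 0.502 m/s = 97010 s = 1.123 d.
k_1 L₀/(k_2−k_1) = 0.318×23.1/(0.728−0.318) = 7.346/0.4100 = 17.92 mg/L.
e^(−k_1 t) = e^(−0.318×1.123) = 0.6997; e^(−k_2 t) = e^(−0.728×1.123) = 0.4416.
D = 17.92 × (0.6997 − 0.4416) + 2.59 × 0.4416 = 4.625 + 1.144 = 5.769 mg/L.

D ≈ 5.77 mg/L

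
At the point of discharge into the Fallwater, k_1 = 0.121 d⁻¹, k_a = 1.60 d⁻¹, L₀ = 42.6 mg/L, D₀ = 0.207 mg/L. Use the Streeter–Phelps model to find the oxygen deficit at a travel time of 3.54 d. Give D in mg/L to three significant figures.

D ≈ 2.26 mg/L

k_1 L₀/(k_a−k_1) = 0.121×42.6/(1.60−0.121) = 5.155/1.479 = 3.485 mg/L.
e^(−k_1 t) = e^(−0.121×3.540) = 0.6516; e^(−k_a t) = e^(−1.60×3.540) = 0.003469.
D = 3.485 × (0.6516 − 0.003469) + 0.207 × 0.003469 = 2.259 + 0.0007180 = 2.260 mg/L.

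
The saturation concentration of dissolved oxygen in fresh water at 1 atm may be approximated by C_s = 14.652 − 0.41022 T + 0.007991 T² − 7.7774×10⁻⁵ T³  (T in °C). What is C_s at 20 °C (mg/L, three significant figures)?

C_s ≈ 9.02 mg/L

C_s = 14.652 − 0.41022×20 + 0.007991×20² − 7.7774×10⁻⁵×20³ = 9.022 mg/L.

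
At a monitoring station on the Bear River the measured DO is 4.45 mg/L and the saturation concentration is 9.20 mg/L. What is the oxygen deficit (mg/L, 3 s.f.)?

D ≈ 4.75 mg/L

D = C_s − C = 9.20 − 4.45 = 4.75 mg/L.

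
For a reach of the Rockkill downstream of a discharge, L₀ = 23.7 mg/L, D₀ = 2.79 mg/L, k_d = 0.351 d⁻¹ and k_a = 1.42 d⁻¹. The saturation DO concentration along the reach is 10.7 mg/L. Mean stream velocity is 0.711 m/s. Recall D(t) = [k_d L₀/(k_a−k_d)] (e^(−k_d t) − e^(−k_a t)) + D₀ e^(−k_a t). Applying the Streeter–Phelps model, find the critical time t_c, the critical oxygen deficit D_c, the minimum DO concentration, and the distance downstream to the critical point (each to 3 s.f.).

With k_a/k_d = 4.046 and 1 − D₀(k_a−k_d)/(k_d L₀) = 0.6415,
t_c = ln(4.046 × 0.6415) / (1.42 − 0.351) = ln(2.595) / 1.069 = 0.9536/1.069 = 0.8921 d.
D_c = (k_d/k_a) L₀ e^(−k_d t_c) = (0.351/1.42) × 23.7 × e^(−0.351×0.8921) = 0.2472 × 23.7 × 0.7312 = 4.283 mg/L.
Minimum DO = C_s − D_c = 10.7 − 4.283 = 6.417 mg/L.
x_c = v t_c = 0.711 m/s × 0.8921 d × 86400 s/d = 54800 m ≈ 54.8 km.

t_c ≈ 0.892 d; D_c ≈ 4.28 mg/L; min DO ≈ 6.42 mg/L; x_c ≈ 54.8 km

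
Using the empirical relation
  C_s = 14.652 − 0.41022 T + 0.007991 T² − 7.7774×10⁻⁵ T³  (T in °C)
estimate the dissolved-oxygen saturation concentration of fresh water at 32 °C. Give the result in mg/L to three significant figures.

C_s = 14.652 − 0.41022×32 + 0.007991×32² − 7.7774×10⁻⁵×32³ = 7.159 mg/L.

C_s ≈ 7.16 mg/L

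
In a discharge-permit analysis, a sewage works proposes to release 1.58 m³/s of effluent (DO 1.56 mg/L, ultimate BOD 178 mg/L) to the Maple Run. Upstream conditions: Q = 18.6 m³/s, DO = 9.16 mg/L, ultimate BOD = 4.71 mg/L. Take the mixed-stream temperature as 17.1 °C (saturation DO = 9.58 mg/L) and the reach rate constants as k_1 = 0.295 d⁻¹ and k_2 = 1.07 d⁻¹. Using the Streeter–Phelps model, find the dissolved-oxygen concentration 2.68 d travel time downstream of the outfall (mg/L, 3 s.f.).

Mixed DO = (18.6×9.16 + 1.58×1.56)/(18.6+1.58) = 172.8/20.18 = 8.565 mg/L.
Mixed L₀ = (18.6×4.71 + 1.58×178)/(20.18) = 368.8/20.18 = 18.28 mg/L.
Initial deficit D₀ = C_s − DO₀ = 9.58 − 8.565 = 1.015 mg/L.
D(2.68) = [0.295×18.28/(1.07−0.295)](e^(−0.295×2.68) − e^(−1.07×2.68)) + 1.015 e^(−1.07×2.68)
= 6.957 × (0.4536 − 0.05684) + 1.015 × 0.05684 = 2.818 mg/L.
DO = 9.58 − 2.818 = 6.762 mg/L.

DO ≈ 6.76 mg/L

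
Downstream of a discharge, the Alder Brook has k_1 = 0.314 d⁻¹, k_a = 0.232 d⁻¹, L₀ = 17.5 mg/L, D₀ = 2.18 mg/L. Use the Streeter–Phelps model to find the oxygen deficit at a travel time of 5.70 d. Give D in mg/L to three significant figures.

D ≈ 7.25 mg/L

k_1 L₀/(k_a−k_1) = 0.314×17.5/(0.232−0.314) = 5.495/-0.08200 = -67.01 mg/L.
e^(−k_1 t) = e^(−0.314×5.700) = 0.1670; e^(−k_a t) = e^(−0.232×5.700) = 0.2665.
D = -67.01 × (0.1670 − 0.2665) + 2.18 × 0.2665 = 6.668 + 0.5810 = 7.249 mg/L.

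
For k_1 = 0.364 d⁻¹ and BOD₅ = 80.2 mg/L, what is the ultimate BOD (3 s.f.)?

BOD₅ = L₀(1 − e^(−5k_1)) ⇒ L₀ = BOD₅ / (1 − e^(−5×0.364))
= 80.2 / (1 − 0.1620) = 80.2 / 0.8380 = 95.71 mg/L.

L₀ ≈ 95.7 mg/L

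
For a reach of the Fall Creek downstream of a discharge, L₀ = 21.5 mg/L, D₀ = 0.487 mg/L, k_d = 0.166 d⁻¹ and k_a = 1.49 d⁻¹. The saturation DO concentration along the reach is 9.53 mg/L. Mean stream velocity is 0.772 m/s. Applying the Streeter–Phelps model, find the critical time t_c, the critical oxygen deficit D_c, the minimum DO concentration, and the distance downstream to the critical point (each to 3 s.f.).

At the critical point dD/dt = 0, so k_d L₀ e^(−k_d t) = k_a D. Substituting D(t) from the Streeter–Phelps equation and solving for t gives
t_c = ln[(k_a/k_d)(1 − D₀(k_a−k_d)/(k_d L₀))] / (k_a−k_d).
Here k_a−k_d = 1.324 d⁻¹ and 1 − D₀(k_a−k_d)/(k_d L₀) = 1 − 0.487×1.324/(0.166×21.5) = 0.8193, so
t_c = ln(8.976 × 0.8193) / 1.324 = 1.995 / 1.324 = 1.507 d.
D_c = (k_d/k_a) L₀ e^(−k_d t_c) = (0.166/1.49) × 21.5 × e^(−0.166×1.507) = 0.1114 × 21.5 × 0.7787 = 1.865 mg/L.
Minimum DO = C_s − D_c = 9.53 − 1.865 = 7.665 mg/L.
x_c = v t_c = 0.772 m/s × 1.507 d × 86400 s/d = 100500 m ≈ 101 km.

t_c ≈ 1.51 d; D_c ≈ 1.87 mg/L; min DO ≈ 7.66 mg/L; x_c ≈ 101 km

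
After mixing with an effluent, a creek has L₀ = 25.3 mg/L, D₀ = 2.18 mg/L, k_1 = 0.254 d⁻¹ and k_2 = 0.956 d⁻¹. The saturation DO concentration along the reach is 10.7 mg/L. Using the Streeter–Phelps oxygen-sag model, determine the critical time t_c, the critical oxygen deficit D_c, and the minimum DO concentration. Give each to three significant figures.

t_c ≈ 1.50 d; D_c ≈ 4.59 mg/L; min DO ≈ 6.11 mg/L

At the critical point dD/dt = 0, so k_1 L₀ e^(−k_1 t) = k_2 D. Substituting D(t) from the Streeter–Phelps equation and solving for t gives
t_c = ln[(k_2/k_1)(1 − D₀(k_2−k_1)/(k_1 L₀))] / (k_2−k_1).
Here k_2−k_1 = 0.7020 d⁻¹ and 1 − D₀(k_2−k_1)/(k_1 L₀) = 1 − 2.18×0.7020/(0.254×25.3) = 0.7619, so
t_c = ln(3.764 × 0.7619) / 0.7020 = 1.053 / 0.7020 = 1.501 d.
D_c = (k_1/k_2) L₀ e^(−k_1 t_c) = (0.254/0.956) × 25.3 × e^(−0.254×1.501) = 0.2657 × 25.3 × 0.6831 = 4.592 mg/L.
Minimum DO = C_s − D_c = 10.7 − 4.592 = 6.108 mg/L.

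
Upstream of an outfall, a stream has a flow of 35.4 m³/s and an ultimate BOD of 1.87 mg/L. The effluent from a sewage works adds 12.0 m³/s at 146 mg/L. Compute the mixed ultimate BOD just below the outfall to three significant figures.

Flow-weighted mixing: C = (Q_r C_r + Q_w C_w)/(Q_r + Q_w)
= (35.4×1.87 + 12.0×146)/(35.4 + 12.0) = 1818/47.40 = 38.36 mg/L.

38.4 mg/L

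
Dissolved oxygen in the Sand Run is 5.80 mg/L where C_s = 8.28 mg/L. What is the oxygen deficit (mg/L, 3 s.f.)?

D ≈ 2.48 mg/L

D = C_s − C = 8.28 − 5.80 = 2.48 mg/L.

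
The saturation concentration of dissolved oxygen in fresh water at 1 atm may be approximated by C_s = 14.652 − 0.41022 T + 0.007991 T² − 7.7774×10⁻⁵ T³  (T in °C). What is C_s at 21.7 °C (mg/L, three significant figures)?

C_s ≈ 8.72 mg/L

C_s = 14.652 − 0.41022×21.7 + 0.007991×21.7² − 7.7774×10⁻⁵×21.7³ = 8.718 mg/L.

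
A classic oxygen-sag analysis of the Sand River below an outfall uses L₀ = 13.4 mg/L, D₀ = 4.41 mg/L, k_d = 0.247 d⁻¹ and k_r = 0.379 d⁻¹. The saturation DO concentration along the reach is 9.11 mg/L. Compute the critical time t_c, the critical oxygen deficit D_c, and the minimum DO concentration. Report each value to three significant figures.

t_c ≈ 1.78 d; D_c ≈ 5.63 mg/L; min DO ≈ 3.48 mg/L

With k_r/k_d = 1.534 and 1 − D₀(k_r−k_d)/(k_d L₀) = 0.8241,
t_c = ln(1.534 × 0.8241) / (0.379 − 0.247) = ln(1.265) / 0.1320 = 0.2347/0.1320 = 1.778 d.
L(t_c) = L₀ e^(−k_d t_c) = 13.4 × 0.6446 = 8.637 mg/L, and at the critical point k_r D_c = k_d L, so D_c = (0.247/0.379) × 8.637 = 5.629 mg/L.
Minimum DO = C_s − D_c = 9.11 − 5.629 = 3.481 mg/L.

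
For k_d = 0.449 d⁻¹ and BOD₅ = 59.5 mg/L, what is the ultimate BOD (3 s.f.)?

L₀ ≈ 66.5 mg/L

BOD₅ = L₀(1 − e^(−5k_d)) ⇒ L₀ = BOD₅ / (1 − e^(−5×0.449))
= 59.5 / (1 − 0.1059) = 59.5 / 0.8941 = 66.55 mg/L.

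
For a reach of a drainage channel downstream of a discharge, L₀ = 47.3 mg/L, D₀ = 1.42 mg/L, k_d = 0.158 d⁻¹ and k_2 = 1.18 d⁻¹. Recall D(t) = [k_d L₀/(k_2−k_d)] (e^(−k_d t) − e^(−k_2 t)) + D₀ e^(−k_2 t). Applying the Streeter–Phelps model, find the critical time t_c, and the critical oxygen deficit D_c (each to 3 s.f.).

t_c ≈ 1.76 d; D_c ≈ 4.80 mg/L

At the critical point dD/dt = 0, so k_d L₀ e^(−k_d t) = k_2 D. Substituting D(t) from the Streeter–Phelps equation and solving for t gives
t_c = ln[(k_2/k_d)(1 − D₀(k_2−k_d)/(k_d L₀))] / (k_2−k_d).
Here k_2−k_d = 1.022 d⁻¹ and 1 − D₀(k_2−k_d)/(k_d L₀) = 1 − 1.42×1.022/(0.158×47.3) = 0.8058, so
t_c = ln(7.468 × 0.8058) / 1.022 = 1.795 / 1.022 = 1.756 d.
D_c = (k_d/k_2) L₀ e^(−k_d t_c) = (0.158/1.18) × 47.3 × e^(−0.158×1.756) = 0.1339 × 47.3 × 0.7577 = 4.799 mg/L.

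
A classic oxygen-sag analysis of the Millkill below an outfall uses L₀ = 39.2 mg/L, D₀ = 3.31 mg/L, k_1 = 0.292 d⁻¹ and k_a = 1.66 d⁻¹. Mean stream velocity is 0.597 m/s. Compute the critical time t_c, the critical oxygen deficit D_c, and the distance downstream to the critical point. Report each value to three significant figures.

At the critical point dD/dt = 0, so k_1 L₀ e^(−k_1 t) = k_a D. Substituting D(t) from the Streeter–Phelps equation and solving for t gives
t_c = ln[(k_a/k_1)(1 − D₀(k_a−k_1)/(k_1 L₀))] / (k_a−k_1).
Here k_a−k_1 = 1.368 d⁻¹ and 1 − D₀(k_a−k_1)/(k_1 L₀) = 1 − 3.31×1.368/(0.292×39.2) = 0.6044, so
t_c = ln(5.685 × 0.6044) / 1.368 = 1.234 / 1.368 = 0.9023 d.
D_c = (k_1/k_a) L₀ e^(−k_1 t_c) = (0.292/1.66) × 39.2 × e^(−0.292×0.9023) = 0.1759 × 39.2 × 0.7684 = 5.298 mg/L.
x_c = v t_c = 0.597 m/s × 0.9023 d × 86400 s/d = 46540 m ≈ 46.5 km.

t_c ≈ 0.902 d; D_c ≈ 5.30 mg/L; x_c ≈ 46.5 km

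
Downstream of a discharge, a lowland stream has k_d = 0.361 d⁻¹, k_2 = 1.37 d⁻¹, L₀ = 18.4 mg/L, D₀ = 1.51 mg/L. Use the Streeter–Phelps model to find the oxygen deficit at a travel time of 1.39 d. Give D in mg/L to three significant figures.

k_d L₀/(k_2−k_d) = 0.361×18.4/(1.37−0.361) = 6.642/1.009 = 6.583 mg/L.
e^(−k_d t) = e^(−0.361×1.390) = 0.6054; e^(−k_2 t) = e^(−1.37×1.390) = 0.1489.
D = 6.583 × (0.6054 − 0.1489) + 1.51 × 0.1489 = 3.005 + 0.2249 = 3.230 mg/L.

D ≈ 3.23 mg/L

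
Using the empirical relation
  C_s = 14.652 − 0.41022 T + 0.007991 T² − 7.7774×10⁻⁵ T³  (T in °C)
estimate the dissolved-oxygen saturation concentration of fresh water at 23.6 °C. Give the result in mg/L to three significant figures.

C_s = 14.652 − 0.41022×23.6 + 0.007991×23.6² − 7.7774×10⁻⁵×23.6³ = 8.399 mg/L.

C_s ≈ 8.40 mg/L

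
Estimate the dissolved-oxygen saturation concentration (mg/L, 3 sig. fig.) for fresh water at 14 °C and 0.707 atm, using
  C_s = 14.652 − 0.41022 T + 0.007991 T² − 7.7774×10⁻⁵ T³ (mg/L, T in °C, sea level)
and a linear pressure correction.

At sea level: C_s = 14.652 − 0.41022×14 + 0.007991×14² − 7.7774×10⁻⁵×14³ = 10.26 mg/L.
Pressure correction: C_s' = 10.26 × 0.707 = 7.255 mg/L.

C_s ≈ 7.26 mg/L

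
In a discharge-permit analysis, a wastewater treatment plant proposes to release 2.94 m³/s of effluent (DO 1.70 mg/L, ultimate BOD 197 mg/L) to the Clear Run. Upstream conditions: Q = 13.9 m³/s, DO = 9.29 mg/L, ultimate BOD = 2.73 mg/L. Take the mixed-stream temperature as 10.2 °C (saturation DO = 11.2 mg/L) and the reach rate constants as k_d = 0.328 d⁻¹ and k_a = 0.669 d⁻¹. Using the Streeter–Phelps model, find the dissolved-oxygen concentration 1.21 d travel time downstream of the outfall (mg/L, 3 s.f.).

Mixed DO = (13.9×9.29 + 2.94×1.70)/(13.9+2.94) = 134.1/16.84 = 7.965 mg/L.
Mixed L₀ = (13.9×2.73 + 2.94×197)/(16.84) = 617.1/16.84 = 36.65 mg/L.
Initial deficit D₀ = C_s − DO₀ = 11.2 − 7.965 = 3.235 mg/L.
D(1.21) = [0.328×36.65/(0.669−0.328)](e^(−0.328×1.21) − e^(−0.669×1.21)) + 3.235 e^(−0.669×1.21)
= 35.25 × (0.6724 − 0.4451) + 3.235 × 0.4451 = 9.453 mg/L.
DO = 11.2 − 9.453 = 1.747 mg/L.

DO ≈ 1.75 mg/L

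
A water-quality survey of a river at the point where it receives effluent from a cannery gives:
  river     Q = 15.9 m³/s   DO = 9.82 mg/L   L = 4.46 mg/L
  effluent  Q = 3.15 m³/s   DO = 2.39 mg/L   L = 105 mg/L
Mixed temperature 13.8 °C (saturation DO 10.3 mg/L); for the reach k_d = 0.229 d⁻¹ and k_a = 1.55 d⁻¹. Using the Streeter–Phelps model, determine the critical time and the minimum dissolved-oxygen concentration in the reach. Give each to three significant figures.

t_c ≈ 0.971 d; minimum DO ≈ 7.81 mg/L

Mixed DO = (15.9×9.82 + 3.15×2.39)/(15.9+3.15) = 163.7/19.05 = 8.591 mg/L.
Mixed L₀ = (15.9×4.46 + 3.15×105)/(19.05) = 401.7/19.05 = 21.08 mg/L.
Initial deficit D₀ = C_s − DO₀ = 10.3 − 8.591 = 1.709 mg/L.
t_c = (1/1.321) ln[(1.55/0.229)(1 − 1.709×1.321/(0.229×21.08))] = 0.7570 × ln(3.605) = 0.9706 d.
D_c = (0.229/1.55) × 21.08 × e^(−0.229×0.9706) = 0.1477 × 21.08 × 0.8007 = 2.494 mg/L.
Minimum DO = 10.3 − 2.494 = 7.806 mg/L.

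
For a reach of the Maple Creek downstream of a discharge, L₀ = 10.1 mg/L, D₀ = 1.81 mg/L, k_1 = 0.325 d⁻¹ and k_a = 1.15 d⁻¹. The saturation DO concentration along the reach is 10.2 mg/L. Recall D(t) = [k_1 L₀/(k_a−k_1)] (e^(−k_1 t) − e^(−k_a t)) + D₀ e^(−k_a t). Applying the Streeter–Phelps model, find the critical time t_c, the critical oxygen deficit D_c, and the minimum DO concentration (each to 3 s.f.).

At the critical point dD/dt = 0, so k_1 L₀ e^(−k_1 t) = k_a D. Substituting D(t) from the Streeter–Phelps equation and solving for t gives
t_c = ln[(k_a/k_1)(1 − D₀(k_a−k_1)/(k_1 L₀))] / (k_a−k_1).
Here k_a−k_1 = 0.8250 d⁻¹ and 1 − D₀(k_a−k_1)/(k_1 L₀) = 1 − 1.81×0.8250/(0.325×10.1) = 0.5451, so
t_c = ln(3.538 × 0.5451) / 0.8250 = 0.6569 / 0.8250 = 0.7962 d.
D_c = (k_1/k_a) L₀ e^(−k_1 t_c) = (0.325/1.15) × 10.1 × e^(−0.325×0.7962) = 0.2826 × 10.1 × 0.7720 = 2.204 mg/L.
Minimum DO = C_s − D_c = 10.2 − 2.204 = 7.996 mg/L.

t_c ≈ 0.796 d; D_c ≈ 2.20 mg/L; min DO ≈ 8.00 mg/L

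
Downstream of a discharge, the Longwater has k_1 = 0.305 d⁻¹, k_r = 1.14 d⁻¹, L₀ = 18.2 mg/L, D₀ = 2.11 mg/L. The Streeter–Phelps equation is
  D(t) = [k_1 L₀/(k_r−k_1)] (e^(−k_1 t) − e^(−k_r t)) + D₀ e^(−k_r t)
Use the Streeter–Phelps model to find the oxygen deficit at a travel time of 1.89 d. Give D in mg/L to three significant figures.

k_1 L₀/(k_r−k_1) = 0.305×18.2/(1.14−0.305) = 5.551/0.8350 = 6.648 mg/L.
e^(−k_1 t) = e^(−0.305×1.890) = 0.5619; e^(−k_r t) = e^(−1.14×1.890) = 0.1159.
D = 6.648 × (0.5619 − 0.1159) + 2.11 × 0.1159 = 2.965 + 0.2447 = 3.209 mg/L.

D ≈ 3.21 mg/L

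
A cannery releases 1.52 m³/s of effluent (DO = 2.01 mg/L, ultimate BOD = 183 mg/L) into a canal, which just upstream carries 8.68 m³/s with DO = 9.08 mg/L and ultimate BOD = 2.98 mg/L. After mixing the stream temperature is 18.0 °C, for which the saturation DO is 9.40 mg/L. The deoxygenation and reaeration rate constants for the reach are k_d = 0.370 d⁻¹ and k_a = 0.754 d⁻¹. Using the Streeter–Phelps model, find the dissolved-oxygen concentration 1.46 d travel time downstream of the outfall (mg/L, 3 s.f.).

Mixed DO = (8.68×9.08 + 1.52×2.01)/(8.68+1.52) = 81.87/10.20 = 8.026 mg/L.
Mixed L₀ = (8.68×2.98 + 1.52×183)/(10.20) = 304.0/10.20 = 29.81 mg/L.
Initial deficit D₀ = C_s − DO₀ = 9.40 − 8.026 = 1.374 mg/L.
D(1.46) = [0.370×29.81/(0.754−0.370)](e^(−0.370×1.46) − e^(−0.754×1.46)) + 1.374 e^(−0.754×1.46)
= 28.72 × (0.5826 − 0.3326) + 1.374 × 0.3326 = 7.638 mg/L.
DO = 9.40 − 7.638 = 1.762 mg/L.

DO ≈ 1.76 mg/L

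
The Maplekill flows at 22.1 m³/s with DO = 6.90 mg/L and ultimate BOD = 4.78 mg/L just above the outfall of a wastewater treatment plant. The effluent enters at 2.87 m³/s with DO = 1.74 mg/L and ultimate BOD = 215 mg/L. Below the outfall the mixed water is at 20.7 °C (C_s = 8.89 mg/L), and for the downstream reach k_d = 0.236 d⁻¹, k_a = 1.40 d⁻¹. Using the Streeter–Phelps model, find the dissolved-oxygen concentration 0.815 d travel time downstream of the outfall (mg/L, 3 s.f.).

DO ≈ 5.10 mg/L

Mixed DO = (22.1×6.90 + 2.87×1.74)/(22.1+2.87) = 157.5/24.97 = 6.307 mg/L.
Mixed L₀ = (22.1×4.78 + 2.87×215)/(24.97) = 722.7/24.97 = 28.94 mg/L.
Initial deficit D₀ = C_s − DO₀ = 8.89 − 6.307 = 2.583 mg/L.
D(0.815) = [0.236×28.94/(1.40−0.236)](e^(−0.236×0.815) − e^(−1.40×0.815)) + 2.583 e^(−1.40×0.815)
= 5.868 × (0.8250 − 0.3195) + 2.583 × 0.3195 = 3.792 mg/L.
DO = 8.89 − 3.792 = 5.098 mg/L.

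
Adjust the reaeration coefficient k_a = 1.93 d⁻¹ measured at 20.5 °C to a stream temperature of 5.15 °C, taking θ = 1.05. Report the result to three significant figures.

k_a ≈ 0.913 d⁻¹

k_a(T₂) = k_a(T₁) · θ^(T₂−T₁) = 1.93 × 1.05^(5.15−20.5)
= 1.93 × 1.05^-15.3 = 1.93 × 0.4729 = 0.9126 d⁻¹.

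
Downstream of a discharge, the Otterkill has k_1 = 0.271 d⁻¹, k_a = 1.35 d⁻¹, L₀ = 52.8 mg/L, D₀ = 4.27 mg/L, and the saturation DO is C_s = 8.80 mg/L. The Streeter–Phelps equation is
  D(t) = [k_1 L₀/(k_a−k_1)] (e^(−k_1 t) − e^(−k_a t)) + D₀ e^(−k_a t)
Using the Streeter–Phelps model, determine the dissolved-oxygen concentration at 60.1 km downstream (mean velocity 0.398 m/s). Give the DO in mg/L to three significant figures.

DO ≈ 1.39 mg/L

Travel time t = x/v = 60.1 km / (0.398 m/s) = 60100 m / 0.398 m/s = 151000 s = 1.748 d.
k_1 L₀/(k_a−k_1) = 0.271×52.8/(1.35−0.271) = 14.31/1.079 = 13.26 mg/L.
e^(−k_1 t) = e^(−0.271×1.748) = 0.6227; e^(−k_a t) = e^(−1.35×1.748) = 0.09447.
D = 13.26 × (0.6227 − 0.09447) + 4.27 × 0.09447 = 7.005 + 0.4034 = 7.409 mg/L.
DO = C_s − D = 8.80 − 7.409 = 1.391 mg/L.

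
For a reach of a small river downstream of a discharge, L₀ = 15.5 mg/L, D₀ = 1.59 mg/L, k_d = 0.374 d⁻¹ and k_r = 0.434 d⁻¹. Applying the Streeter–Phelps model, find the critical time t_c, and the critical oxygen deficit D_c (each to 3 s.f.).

t_c ≈ 2.20 d; D_c ≈ 5.86 mg/L

t_c = [1/(k_r−k_d)] ln[(k_r/k_d)(1 − D₀(k_r−k_d)/(k_d L₀))]
= [1/(0.434−0.374)] ln[(0.434/0.374)(1 − 1.59×0.06000/(0.374×15.5))]
= (1/0.06000) ln[1.160 × 0.9835] = 16.67 × ln(1.141) = 16.67 × 0.1322 = 2.203 d.
L(t_c) = L₀ e^(−k_d t_c) = 15.5 × 0.4387 = 6.799 mg/L, and at the critical point k_r D_c = k_d L, so D_c = (0.374/0.434) × 6.799 = 5.859 mg/L.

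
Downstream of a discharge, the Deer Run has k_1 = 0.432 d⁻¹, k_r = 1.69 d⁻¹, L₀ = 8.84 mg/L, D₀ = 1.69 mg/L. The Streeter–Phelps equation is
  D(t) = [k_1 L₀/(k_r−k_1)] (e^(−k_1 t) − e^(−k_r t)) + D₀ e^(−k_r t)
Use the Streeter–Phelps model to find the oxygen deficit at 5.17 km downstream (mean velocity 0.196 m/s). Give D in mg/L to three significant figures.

Travel time t = x/v = 5.17 km / (0.196 m/s) = 5170 m / 0.196 m/s = 26380 s = 0.3053 d.
k_1 L₀/(k_r−k_1) = 0.432×8.84/(1.69−0.432) = 3.819/1.258 = 3.036 mg/L.
e^(−k_1 t) = e^(−0.432×0.3053) = 0.8764; e^(−k_r t) = e^(−1.69×0.3053) = 0.5969.
D = 3.036 × (0.8764 − 0.5969) + 1.69 × 0.5969 = 0.8485 + 1.009 = 1.857 mg/L.

D ≈ 1.86 mg/L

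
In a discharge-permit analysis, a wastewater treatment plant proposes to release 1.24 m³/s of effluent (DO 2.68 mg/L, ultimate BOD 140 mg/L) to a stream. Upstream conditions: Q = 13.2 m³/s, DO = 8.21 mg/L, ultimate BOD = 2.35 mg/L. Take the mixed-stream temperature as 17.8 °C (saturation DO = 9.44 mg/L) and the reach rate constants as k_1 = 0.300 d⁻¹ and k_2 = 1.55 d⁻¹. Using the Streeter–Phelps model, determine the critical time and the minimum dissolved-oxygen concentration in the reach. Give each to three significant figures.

Mixed DO = (13.2×8.21 + 1.24×2.68)/(13.2+1.24) = 111.7/14.44 = 7.735 mg/L.
Mixed L₀ = (13.2×2.35 + 1.24×140)/(14.44) = 204.6/14.44 = 14.17 mg/L.
Initial deficit D₀ = C_s − DO₀ = 9.44 − 7.735 = 1.705 mg/L.
t_c = (1/1.250) ln[(1.55/0.300)(1 − 1.705×1.250/(0.300×14.17))] = 0.8000 × ln(2.577) = 0.7572 d.
D_c = (0.300/1.55) × 14.17 × e^(−0.300×0.7572) = 0.1935 × 14.17 × 0.7968 = 2.185 mg/L.
Minimum DO = 9.44 − 2.185 = 7.255 mg/L.

t_c ≈ 0.757 d; minimum DO ≈ 7.25 mg/L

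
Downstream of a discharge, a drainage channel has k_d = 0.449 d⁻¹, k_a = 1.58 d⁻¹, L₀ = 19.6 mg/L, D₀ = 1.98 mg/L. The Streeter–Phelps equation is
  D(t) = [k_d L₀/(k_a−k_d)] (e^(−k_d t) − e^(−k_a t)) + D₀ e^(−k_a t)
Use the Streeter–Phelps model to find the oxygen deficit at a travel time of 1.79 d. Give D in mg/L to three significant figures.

k_d L₀/(k_a−k_d) = 0.449×19.6/(1.58−0.449) = 8.800/1.131 = 7.781 mg/L.
e^(−k_d t) = e^(−0.449×1.790) = 0.4477; e^(−k_a t) = e^(−1.58×1.790) = 0.05912.
D = 7.781 × (0.4477 − 0.05912) + 1.98 × 0.05912 = 3.023 + 0.1171 = 3.140 mg/L.

D ≈ 3.14 mg/L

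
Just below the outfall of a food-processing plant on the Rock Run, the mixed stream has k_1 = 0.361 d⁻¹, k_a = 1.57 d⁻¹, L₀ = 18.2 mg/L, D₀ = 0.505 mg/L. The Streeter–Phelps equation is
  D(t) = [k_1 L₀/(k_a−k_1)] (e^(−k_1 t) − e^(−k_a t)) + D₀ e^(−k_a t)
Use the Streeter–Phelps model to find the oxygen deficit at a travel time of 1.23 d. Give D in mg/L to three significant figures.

k_1 L₀/(k_a−k_1) = 0.361×18.2/(1.57−0.361) = 6.570/1.209 = 5.434 mg/L.
e^(−k_1 t) = e^(−0.361×1.230) = 0.6414; e^(−k_a t) = e^(−1.57×1.230) = 0.1450.
D = 5.434 × (0.6414 − 0.1450) + 0.505 × 0.1450 = 2.698 + 0.07322 = 2.771 mg/L.

D ≈ 2.77 mg/L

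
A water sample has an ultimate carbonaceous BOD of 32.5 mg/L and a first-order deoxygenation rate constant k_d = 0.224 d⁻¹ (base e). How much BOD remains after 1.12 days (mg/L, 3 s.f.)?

L ≈ 25.3 mg/L

L_t = L₀ e^(−k_d t) = 32.5 × e^(−0.224×1.12) = 32.5 × 0.7781 = 25.29 mg/L.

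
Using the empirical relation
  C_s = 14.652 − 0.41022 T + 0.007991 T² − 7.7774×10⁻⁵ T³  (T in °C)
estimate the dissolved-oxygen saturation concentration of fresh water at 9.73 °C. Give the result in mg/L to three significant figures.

C_s ≈ 11.3 mg/L

C_s = 14.652 − 0.41022×9.73 + 0.007991×9.73² − 7.7774×10⁻⁵×9.73³ = 11.35 mg/L.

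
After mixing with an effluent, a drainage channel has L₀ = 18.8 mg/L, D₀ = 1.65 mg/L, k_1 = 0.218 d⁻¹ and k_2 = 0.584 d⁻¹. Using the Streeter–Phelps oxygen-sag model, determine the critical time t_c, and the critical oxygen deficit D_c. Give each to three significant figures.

t_c ≈ 2.26 d; D_c ≈ 4.29 mg/L

t_c = [1/(k_2−k_1)] ln[(k_2/k_1)(1 − D₀(k_2−k_1)/(k_1 L₀))]
= [1/(0.584−0.218)] ln[(0.584/0.218)(1 − 1.65×0.3660/(0.218×18.8))]
= (1/0.3660) ln[2.679 × 0.8526] = 2.732 × ln(2.284) = 2.732 × 0.8260 = 2.257 d.
L(t_c) = L₀ e^(−k_1 t_c) = 18.8 × 0.6114 = 11.49 mg/L, and at the critical point k_2 D_c = k_1 L, so D_c = (0.218/0.584) × 11.49 = 4.291 mg/L.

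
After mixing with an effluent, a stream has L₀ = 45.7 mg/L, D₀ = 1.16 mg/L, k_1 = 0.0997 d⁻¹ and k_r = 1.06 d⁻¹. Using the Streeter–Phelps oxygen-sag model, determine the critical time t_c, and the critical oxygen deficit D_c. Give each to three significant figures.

At the critical point dD/dt = 0, so k_1 L₀ e^(−k_1 t) = k_r D. Substituting D(t) from the Streeter–Phelps equation and solving for t gives
t_c = ln[(k_r/k_1)(1 − D₀(k_r−k_1)/(k_1 L₀))] / (k_r−k_1).
Here k_r−k_1 = 0.9603 d⁻¹ and 1 − D₀(k_r−k_1)/(k_1 L₀) = 1 − 1.16×0.9603/(0.0997×45.7) = 0.7555, so
t_c = ln(10.63 × 0.7555) / 0.9603 = 2.084 / 0.9603 = 2.170 d.
L(t_c) = L₀ e^(−k_1 t_c) = 45.7 × 0.8055 = 36.81 mg/L, and at the critical point k_r D_c = k_1 L, so D_c = (0.0997/1.06) × 36.81 = 3.462 mg/L.

t_c ≈ 2.17 d; D_c ≈ 3.46 mg/L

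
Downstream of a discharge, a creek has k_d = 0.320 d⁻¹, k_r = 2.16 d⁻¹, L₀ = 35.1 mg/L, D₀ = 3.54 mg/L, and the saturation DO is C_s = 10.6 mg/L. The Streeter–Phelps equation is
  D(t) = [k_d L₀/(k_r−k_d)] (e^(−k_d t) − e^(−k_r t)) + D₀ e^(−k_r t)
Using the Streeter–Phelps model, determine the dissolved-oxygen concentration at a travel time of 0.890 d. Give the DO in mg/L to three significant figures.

k_d L₀/(k_r−k_d) = 0.320×35.1/(2.16−0.320) = 11.23/1.840 = 6.104 mg/L.
e^(−k_d t) = e^(−0.320×0.8900) = 0.7522; e^(−k_r t) = e^(−2.16×0.8900) = 0.1463.
D = 6.104 × (0.7522 − 0.1463) + 3.54 × 0.1463 = 3.699 + 0.5177 = 4.216 mg/L.
DO = C_s − D = 10.6 − 4.216 = 6.384 mg/L.

DO ≈ 6.38 mg/L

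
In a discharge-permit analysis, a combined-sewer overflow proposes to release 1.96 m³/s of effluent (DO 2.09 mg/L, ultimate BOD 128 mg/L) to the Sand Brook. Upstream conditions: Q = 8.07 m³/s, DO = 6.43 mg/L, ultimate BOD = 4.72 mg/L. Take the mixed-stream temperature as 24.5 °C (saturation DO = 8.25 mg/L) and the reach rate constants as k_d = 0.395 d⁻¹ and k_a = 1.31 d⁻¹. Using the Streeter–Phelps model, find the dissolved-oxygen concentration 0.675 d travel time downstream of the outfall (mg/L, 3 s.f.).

DO ≈ 2.76 mg/L

Mixed DO = (8.07×6.43 + 1.96×2.09)/(8.07+1.96) = 55.99/10.03 = 5.582 mg/L.
Mixed L₀ = (8.07×4.72 + 1.96×128)/(10.03) = 289.0/10.03 = 28.81 mg/L.
Initial deficit D₀ = C_s − DO₀ = 8.25 − 5.582 = 2.668 mg/L.
D(0.675) = [0.395×28.81/(1.31−0.395)](e^(−0.395×0.675) − e^(−1.31×0.675)) + 2.668 e^(−1.31×0.675)
= 12.44 × (0.7660 − 0.4130) + 2.668 × 0.4130 = 5.492 mg/L.
DO = 8.25 − 5.492 = 2.758 mg/L.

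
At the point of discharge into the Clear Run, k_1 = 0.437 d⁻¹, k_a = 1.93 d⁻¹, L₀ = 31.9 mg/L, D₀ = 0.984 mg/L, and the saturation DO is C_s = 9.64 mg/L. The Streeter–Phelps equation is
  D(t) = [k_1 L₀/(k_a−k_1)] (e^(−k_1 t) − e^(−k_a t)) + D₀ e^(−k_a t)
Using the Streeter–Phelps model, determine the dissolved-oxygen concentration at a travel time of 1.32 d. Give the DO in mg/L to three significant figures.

DO ≈ 5.05 mg/L

k_1 L₀/(k_a−k_1) = 0.437×31.9/(1.93−0.437) = 13.94/1.493 = 9.337 mg/L.
e^(−k_1 t) = e^(−0.437×1.320) = 0.5617; e^(−k_a t) = e^(−1.93×1.320) = 0.07827.
D = 9.337 × (0.5617 − 0.07827) + 0.984 × 0.07827 = 4.514 + 0.07702 = 4.591 mg/L.
DO = C_s − D = 9.64 − 4.591 = 5.049 mg/L.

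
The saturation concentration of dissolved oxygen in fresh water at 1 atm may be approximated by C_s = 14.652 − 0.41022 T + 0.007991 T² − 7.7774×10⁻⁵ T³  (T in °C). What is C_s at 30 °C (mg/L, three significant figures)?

C_s ≈ 7.44 mg/L

C_s = 14.652 − 0.41022×30 + 0.007991×30² − 7.7774×10⁻⁵×30³ = 7.437 mg/L.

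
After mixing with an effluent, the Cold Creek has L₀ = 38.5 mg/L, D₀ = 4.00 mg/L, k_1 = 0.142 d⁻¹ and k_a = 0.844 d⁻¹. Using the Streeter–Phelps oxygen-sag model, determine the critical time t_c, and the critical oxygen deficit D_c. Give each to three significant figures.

t_c ≈ 1.51 d; D_c ≈ 5.23 mg/L

t_c = [1/(k_a−k_1)] ln[(k_a/k_1)(1 − D₀(k_a−k_1)/(k_1 L₀))]
= [1/(0.844−0.142)] ln[(0.844/0.142)(1 − 4.00×0.7020/(0.142×38.5))]
= (1/0.7020) ln[5.944 × 0.4864] = 1.425 × ln(2.891) = 1.425 × 1.062 = 1.512 d.
L(t_c) = L₀ e^(−k_1 t_c) = 38.5 × 0.8068 = 31.06 mg/L, and at the critical point k_a D_c = k_1 L, so D_c = (0.142/0.844) × 31.06 = 5.226 mg/L.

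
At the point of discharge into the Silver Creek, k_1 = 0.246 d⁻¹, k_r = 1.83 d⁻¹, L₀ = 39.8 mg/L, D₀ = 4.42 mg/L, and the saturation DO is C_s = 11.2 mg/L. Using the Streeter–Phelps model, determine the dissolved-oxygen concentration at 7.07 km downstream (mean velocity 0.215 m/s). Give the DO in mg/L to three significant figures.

DO ≈ 6.45 mg/L

Travel time t = x/v = 7.07 km / (0.215 m/s) = 7070 m / 0.215 m/s = 32880 s = 0.3806 d.
k_1 L₀/(k_r−k_1) = 0.246×39.8/(1.83−0.246) = 9.791/1.584 = 6.181 mg/L.
e^(−k_1 t) = e^(−0.246×0.3806) = 0.9106; e^(−k_r t) = e^(−1.83×0.3806) = 0.4983.
D = 6.181 × (0.9106 − 0.4983) + 4.42 × 0.4983 = 2.548 + 2.203 = 4.751 mg/L.
DO = C_s − D = 11.2 − 4.751 = 6.449 mg/L.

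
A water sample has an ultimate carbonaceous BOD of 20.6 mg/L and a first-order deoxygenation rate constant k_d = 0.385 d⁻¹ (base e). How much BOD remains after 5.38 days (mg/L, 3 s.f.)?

L_t = L₀ e^(−k_d t) = 20.6 × e^(−0.385×5.38) = 20.6 × 0.1260 = 2.596 mg/L.

L ≈ 2.60 mg/L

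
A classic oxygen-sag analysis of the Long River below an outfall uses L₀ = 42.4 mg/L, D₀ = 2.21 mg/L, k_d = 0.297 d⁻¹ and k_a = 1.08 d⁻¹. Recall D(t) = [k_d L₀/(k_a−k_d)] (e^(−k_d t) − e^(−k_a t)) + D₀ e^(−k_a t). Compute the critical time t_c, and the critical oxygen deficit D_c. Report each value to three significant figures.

t_c ≈ 1.46 d; D_c ≈ 7.56 mg/L

With k_a/k_d = 3.636 and 1 − D₀(k_a−k_d)/(k_d L₀) = 0.8626,
t_c = ln(3.636 × 0.8626) / (1.08 − 0.297) = ln(3.137) / 0.7830 = 1.143/0.7830 = 1.460 d.
D_c = (k_d/k_a) L₀ e^(−k_d t_c) = (0.297/1.08) × 42.4 × e^(−0.297×1.460) = 0.2750 × 42.4 × 0.6482 = 7.558 mg/L.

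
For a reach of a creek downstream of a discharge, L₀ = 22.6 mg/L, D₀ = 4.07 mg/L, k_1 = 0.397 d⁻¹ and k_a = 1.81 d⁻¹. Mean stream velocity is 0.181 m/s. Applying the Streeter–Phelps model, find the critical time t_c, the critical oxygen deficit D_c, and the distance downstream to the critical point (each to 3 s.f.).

With k_a/k_1 = 4.559 and 1 − D₀(k_a−k_1)/(k_1 L₀) = 0.3590,
t_c = ln(4.559 × 0.3590) / (1.81 − 0.397) = ln(1.637) / 1.413 = 0.4928/1.413 = 0.3488 d.
D_c = (k_1/k_a) L₀ e^(−k_1 t_c) = (0.397/1.81) × 22.6 × e^(−0.397×0.3488) = 0.2193 × 22.6 × 0.8707 = 4.316 mg/L.
x_c = v t_c = 0.181 m/s × 0.3488 d × 86400 s/d = 5454 m ≈ 5.45 km.

t_c ≈ 0.349 d; D_c ≈ 4.32 mg/L; x_c ≈ 5.45 km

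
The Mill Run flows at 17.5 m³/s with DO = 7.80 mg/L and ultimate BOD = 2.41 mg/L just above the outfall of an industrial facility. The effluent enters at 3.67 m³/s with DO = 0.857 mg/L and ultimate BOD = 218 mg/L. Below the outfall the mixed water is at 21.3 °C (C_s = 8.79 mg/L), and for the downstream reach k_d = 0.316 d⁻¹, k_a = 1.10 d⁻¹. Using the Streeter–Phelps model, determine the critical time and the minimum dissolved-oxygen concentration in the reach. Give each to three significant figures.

Mixed DO = (17.5×7.80 + 3.67×0.857)/(17.5+3.67) = 139.6/21.17 = 6.596 mg/L.
Mixed L₀ = (17.5×2.41 + 3.67×218)/(21.17) = 842.2/21.17 = 39.78 mg/L.
Initial deficit D₀ = C_s − DO₀ = 8.79 − 6.596 = 2.194 mg/L.
t_c = (1/0.7840) ln[(1.10/0.316)(1 − 2.194×0.7840/(0.316×39.78))] = 1.276 × ln(3.005) = 1.403 d.
D_c = (0.316/1.10) × 39.78 × e^(−0.316×1.403) = 0.2873 × 39.78 × 0.6418 = 7.335 mg/L.
Minimum DO = 8.79 − 7.335 = 1.455 mg/L.

t_c ≈ 1.40 d; minimum DO ≈ 1.45 mg/L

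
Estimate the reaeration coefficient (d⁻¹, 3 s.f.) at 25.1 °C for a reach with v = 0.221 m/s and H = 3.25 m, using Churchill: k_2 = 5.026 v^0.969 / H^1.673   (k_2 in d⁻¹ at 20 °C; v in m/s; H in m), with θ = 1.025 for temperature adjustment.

k_2 ≈ 0.184 d⁻¹

k_2(20) = 5.026 × 0.221^0.969 / 3.25^1.673 = 5.026 × 0.2316 / 7.184 = 0.1620 d⁻¹.
k_2(25.1) = 0.1620 × 1.025^(25.1−20) = 0.1620 × 1.134 = 0.1838 d⁻¹.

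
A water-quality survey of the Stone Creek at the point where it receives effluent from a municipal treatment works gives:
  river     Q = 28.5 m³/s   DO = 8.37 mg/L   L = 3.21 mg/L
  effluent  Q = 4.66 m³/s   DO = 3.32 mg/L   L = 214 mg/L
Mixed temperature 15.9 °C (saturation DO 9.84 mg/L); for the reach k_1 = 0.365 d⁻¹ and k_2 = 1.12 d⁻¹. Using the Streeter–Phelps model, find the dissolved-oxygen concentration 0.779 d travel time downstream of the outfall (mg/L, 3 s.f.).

Mixed DO = (28.5×8.37 + 4.66×3.32)/(28.5+4.66) = 254.0/33.16 = 7.660 mg/L.
Mixed L₀ = (28.5×3.21 + 4.66×214)/(33.16) = 1089/33.16 = 32.83 mg/L.
Initial deficit D₀ = C_s − DO₀ = 9.84 − 7.660 = 2.180 mg/L.
D(0.779) = [0.365×32.83/(1.12−0.365)](e^(−0.365×0.779) − e^(−1.12×0.779)) + 2.180 e^(−1.12×0.779)
= 15.87 × (0.7525 − 0.4179) + 2.180 × 0.4179 = 6.222 mg/L.
DO = 9.84 − 6.222 = 3.618 mg/L.

DO ≈ 3.62 mg/L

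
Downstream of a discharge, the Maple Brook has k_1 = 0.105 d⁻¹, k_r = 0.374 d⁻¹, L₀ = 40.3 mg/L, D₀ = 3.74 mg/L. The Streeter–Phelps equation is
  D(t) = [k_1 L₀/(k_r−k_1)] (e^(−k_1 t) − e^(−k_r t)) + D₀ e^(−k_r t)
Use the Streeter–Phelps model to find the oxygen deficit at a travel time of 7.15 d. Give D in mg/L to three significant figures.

D ≈ 6.60 mg/L

k_1 L₀/(k_r−k_1) = 0.105×40.3/(0.374−0.105) = 4.231/0.2690 = 15.73 mg/L.
e^(−k_1 t) = e^(−0.105×7.150) = 0.4720; e^(−k_r t) = e^(−0.374×7.150) = 0.06897.
D = 15.73 × (0.4720 − 0.06897) + 3.74 × 0.06897 = 6.340 + 0.2579 = 6.598 mg/L.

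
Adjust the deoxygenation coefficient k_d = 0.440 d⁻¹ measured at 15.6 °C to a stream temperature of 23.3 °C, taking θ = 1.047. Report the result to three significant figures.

k_d(T₂) = k_d(T₁) · θ^(T₂−T₁) = 0.440 × 1.047^(23.3−15.6)
= 0.440 × 1.047^7.70 = 0.440 × 1.424 = 0.6267 d⁻¹.

k_d ≈ 0.627 d⁻¹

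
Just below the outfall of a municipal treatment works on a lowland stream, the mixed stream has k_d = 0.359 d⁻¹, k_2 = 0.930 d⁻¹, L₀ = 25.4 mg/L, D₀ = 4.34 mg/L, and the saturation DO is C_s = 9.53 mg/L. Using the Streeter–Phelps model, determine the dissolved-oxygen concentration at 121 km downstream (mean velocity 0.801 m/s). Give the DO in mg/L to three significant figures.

DO ≈ 3.29 mg/L

Travel time t = x/v = 121 km / (0.801 m/s) = 121000 m / 0.801 m/s = 151100 s = 1.748 d.
k_d L₀/(k_2−k_d) = 0.359×25.4/(0.930−0.359) = 9.119/0.5710 = 15.97 mg/L.
e^(−k_d t) = e^(−0.359×1.748) = 0.5338; e^(−k_2 t) = e^(−0.930×1.748) = 0.1967.
D = 15.97 × (0.5338 − 0.1967) + 4.34 × 0.1967 = 5.384 + 0.8537 = 6.237 mg/L.
DO = C_s − D = 9.53 − 6.237 = 3.293 mg/L.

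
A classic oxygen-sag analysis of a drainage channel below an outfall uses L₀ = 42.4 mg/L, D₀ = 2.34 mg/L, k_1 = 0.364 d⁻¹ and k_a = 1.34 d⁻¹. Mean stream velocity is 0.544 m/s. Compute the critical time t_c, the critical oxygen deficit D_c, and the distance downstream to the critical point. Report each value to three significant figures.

t_c ≈ 1.17 d; D_c ≈ 7.52 mg/L; x_c ≈ 55.1 km

At the critical point dD/dt = 0, so k_1 L₀ e^(−k_1 t) = k_a D. Substituting D(t) from the Streeter–Phelps equation and solving for t gives
t_c = ln[(k_a/k_1)(1 − D₀(k_a−k_1)/(k_1 L₀))] / (k_a−k_1).
Here k_a−k_1 = 0.9760 d⁻¹ and 1 − D₀(k_a−k_1)/(k_1 L₀) = 1 − 2.34×0.9760/(0.364×42.4) = 0.8520, so
t_c = ln(3.681 × 0.8520) / 0.9760 = 1.143 / 0.9760 = 1.171 d.
D_c = (k_1/k_a) L₀ e^(−k_1 t_c) = (0.364/1.34) × 42.4 × e^(−0.364×1.171) = 0.2716 × 42.4 × 0.6529 = 7.520 mg/L.
x_c = v t_c = 0.544 m/s × 1.171 d × 86400 s/d = 55050 m ≈ 55.1 km.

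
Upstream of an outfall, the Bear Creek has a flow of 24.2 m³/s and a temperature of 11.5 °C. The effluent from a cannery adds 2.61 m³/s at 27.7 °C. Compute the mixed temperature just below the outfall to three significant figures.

13.1 °C

Flow-weighted mixing: C = (Q_r C_r + Q_w C_w)/(Q_r + Q_w)
= (24.2×11.5 + 2.61×27.7)/(24.2 + 2.61) = 350.6/26.81 = 13.08 °C.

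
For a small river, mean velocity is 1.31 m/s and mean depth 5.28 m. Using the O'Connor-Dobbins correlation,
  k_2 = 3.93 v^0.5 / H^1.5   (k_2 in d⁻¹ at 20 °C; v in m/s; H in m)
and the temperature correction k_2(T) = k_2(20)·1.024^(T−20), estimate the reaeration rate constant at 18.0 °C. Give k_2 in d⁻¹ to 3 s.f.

k_2 ≈ 0.354 d⁻¹

k_2(20) = 3.93 × 1.31^0.5 / 5.28^1.5 = 3.93 × 1.145 / 12.13 = 0.3707 d⁻¹.
k_2(18.0) = 0.3707 × 1.024^(18.0−20) = 0.3707 × 0.9537 = 0.3536 d⁻¹.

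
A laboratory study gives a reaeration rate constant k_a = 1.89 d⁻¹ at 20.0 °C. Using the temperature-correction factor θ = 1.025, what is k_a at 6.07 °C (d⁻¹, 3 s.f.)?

k_a ≈ 1.34 d⁻¹

k_a(T₂) = k_a(T₁) · θ^(T₂−T₁) = 1.89 × 1.025^(6.07−20.0)
= 1.89 × 1.025^-13.9 = 1.89 × 0.7090 = 1.340 d⁻¹.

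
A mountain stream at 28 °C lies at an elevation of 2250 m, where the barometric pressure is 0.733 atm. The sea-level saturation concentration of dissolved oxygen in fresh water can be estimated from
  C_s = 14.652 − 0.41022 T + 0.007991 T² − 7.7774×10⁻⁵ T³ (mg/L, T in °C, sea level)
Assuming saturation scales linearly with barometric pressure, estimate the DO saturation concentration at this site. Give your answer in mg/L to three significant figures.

At sea level: C_s = 14.652 − 0.41022×28 + 0.007991×28² − 7.7774×10⁻⁵×28³ = 7.723 mg/L.
Pressure correction: C_s' = 7.723 × 0.733 = 5.661 mg/L.

C_s ≈ 5.66 mg/L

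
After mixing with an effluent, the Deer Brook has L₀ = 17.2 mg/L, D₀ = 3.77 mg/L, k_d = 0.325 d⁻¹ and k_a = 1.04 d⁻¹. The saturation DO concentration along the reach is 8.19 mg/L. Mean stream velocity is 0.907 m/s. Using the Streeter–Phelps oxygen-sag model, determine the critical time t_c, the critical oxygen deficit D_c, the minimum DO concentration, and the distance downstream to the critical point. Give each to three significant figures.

At the critical point dD/dt = 0, so k_d L₀ e^(−k_d t) = k_a D. Substituting D(t) from the Streeter–Phelps equation and solving for t gives
t_c = ln[(k_a/k_d)(1 − D₀(k_a−k_d)/(k_d L₀))] / (k_a−k_d).
Here k_a−k_d = 0.7150 d⁻¹ and 1 − D₀(k_a−k_d)/(k_d L₀) = 1 − 3.77×0.7150/(0.325×17.2) = 0.5178, so
t_c = ln(3.200 × 0.5178) / 0.7150 = 0.5050 / 0.7150 = 0.7062 d.
L(t_c) = L₀ e^(−k_d t_c) = 17.2 × 0.7949 = 13.67 mg/L, and at the critical point k_a D_c = k_d L, so D_c = (0.325/1.04) × 13.67 = 4.273 mg/L.
Minimum DO = C_s − D_c = 8.19 − 4.273 = 3.917 mg/L.
x_c = v t_c = 0.907 m/s × 0.7062 d × 86400 s/d = 55340 m ≈ 55.3 km.

t_c ≈ 0.706 d; D_c ≈ 4.27 mg/L; min DO ≈ 3.92 mg/L; x_c ≈ 55.3 km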